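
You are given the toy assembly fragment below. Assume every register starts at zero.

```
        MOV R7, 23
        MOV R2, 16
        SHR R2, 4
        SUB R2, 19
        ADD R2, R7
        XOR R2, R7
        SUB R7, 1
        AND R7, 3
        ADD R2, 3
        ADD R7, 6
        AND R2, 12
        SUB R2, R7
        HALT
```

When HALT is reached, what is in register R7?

8

R7=23
R2=16
R2=16>>4=1
R2=1-19=-18
R2=(-18)+23=5
R2=5^23=18
R7=23-1=22
R7=22&3=2
R2=18+3=21
R7=2+6=8
R2=21&12=4
R2=4-8=-4
halt.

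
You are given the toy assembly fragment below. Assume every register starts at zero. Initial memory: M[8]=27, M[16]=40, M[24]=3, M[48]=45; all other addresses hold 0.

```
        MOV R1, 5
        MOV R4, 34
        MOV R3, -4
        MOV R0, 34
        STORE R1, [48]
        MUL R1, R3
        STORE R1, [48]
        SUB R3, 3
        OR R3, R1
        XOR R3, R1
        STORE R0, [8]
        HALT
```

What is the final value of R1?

MOV R1, 5 → R1=5
MOV R4, 34 → R4=34
MOV R3, -4 → R3=-4
MOV R0, 34 → R0=34
STORE R1, [48] → M[48]=5
MUL R1, R3 → R1=5*(-4)=-20
STORE R1, [48] → M[48]=-20
SUB R3, 3 → R3=(-4)-3=-7
OR R3, R1 → R3=(-7)|(-20)=-3
XOR R3, R1 → R3=(-3)^(-20)=17
STORE R0, [8] → M[8]=34
halt.

-20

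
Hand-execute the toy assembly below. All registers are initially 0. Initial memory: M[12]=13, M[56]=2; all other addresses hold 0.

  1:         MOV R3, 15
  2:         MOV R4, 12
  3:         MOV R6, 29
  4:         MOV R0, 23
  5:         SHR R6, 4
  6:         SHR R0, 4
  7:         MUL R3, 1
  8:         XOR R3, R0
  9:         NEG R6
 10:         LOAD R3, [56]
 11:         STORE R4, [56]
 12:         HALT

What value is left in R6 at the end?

MOV R3, 15 → R3=15
MOV R4, 12 → R4=12
MOV R6, 29 → R6=29
MOV R0, 23 → R0=23
SHR R6, 4 → R6=29>>4=1
SHR R0, 4 → R0=23>>4=1
MUL R3, 1 → R3=15*1=15
XOR R3, R0 → R3=15^1=14
NEG R6 → R6=-(1)=-1
LOAD R3, [56] → R3=M[56]=2
STORE R4, [56] → M[56]=12
halt.

-1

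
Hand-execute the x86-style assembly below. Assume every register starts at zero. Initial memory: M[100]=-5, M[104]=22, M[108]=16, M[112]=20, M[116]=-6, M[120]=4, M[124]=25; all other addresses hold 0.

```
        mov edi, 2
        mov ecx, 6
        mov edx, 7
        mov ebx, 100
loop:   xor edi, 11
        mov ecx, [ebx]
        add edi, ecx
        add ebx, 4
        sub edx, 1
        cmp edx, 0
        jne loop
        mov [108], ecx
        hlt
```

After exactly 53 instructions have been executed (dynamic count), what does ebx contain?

128

after mov edi, 2: edi=2
after mov ecx, 6: ecx=6
after mov edx, 7: edx=7
after mov ebx, 100: ebx=100
after xor edi, 11: edi=2^11=9
after mov ecx, [ebx]: ecx=M[100]=-5
after add edi, ecx: edi=9+(-5)=4
after add ebx, 4: ebx=100+4=104
after sub edx, 1: edx=7-1=6
cmp edx, 0  (cmp 6,0)
jne loop: taken
after xor edi, 11: edi=4^11=15
after mov ecx, [ebx]: ecx=M[104]=22
after add edi, ecx: edi=15+22=37
after add ebx, 4: ebx=104+4=108
after sub edx, 1: edx=6-1=5
cmp edx, 0  (cmp 5,0)
jne loop: taken
after xor edi, 11: edi=37^11=46
after mov ecx, [ebx]: ecx=M[108]=16
after add edi, ecx: edi=46+16=62
after add ebx, 4: ebx=108+4=112
after sub edx, 1: edx=5-1=4
cmp edx, 0  (cmp 4,0)
jne loop: taken
after xor edi, 11: edi=62^11=53
after mov ecx, [ebx]: ecx=M[112]=20
after add edi, ecx: edi=53+20=73
after add ebx, 4: ebx=112+4=116
after sub edx, 1: edx=4-1=3
cmp edx, 0  (cmp 3,0)
jne loop: taken
after xor edi, 11: edi=73^11=66
after mov ecx, [ebx]: ecx=M[116]=-6
after add edi, ecx: edi=66+(-6)=60
after add ebx, 4: ebx=116+4=120
after sub edx, 1: edx=3-1=2
cmp edx, 0  (cmp 2,0)
jne loop: taken
after xor edi, 11: edi=60^11=55
after mov ecx, [ebx]: ecx=M[120]=4
after add edi, ecx: edi=55+4=59
after add ebx, 4: ebx=120+4=124
after sub edx, 1: edx=2-1=1
cmp edx, 0  (cmp 1,0)
jne loop: taken
after xor edi, 11: edi=59^11=48
after mov ecx, [ebx]: ecx=M[124]=25
after add edi, ecx: edi=48+25=73
after add ebx, 4: ebx=124+4=128
after sub edx, 1: edx=1-1=0
cmp edx, 0  (cmp 0,0)
jne loop: not taken
After step 53: ebx = 128.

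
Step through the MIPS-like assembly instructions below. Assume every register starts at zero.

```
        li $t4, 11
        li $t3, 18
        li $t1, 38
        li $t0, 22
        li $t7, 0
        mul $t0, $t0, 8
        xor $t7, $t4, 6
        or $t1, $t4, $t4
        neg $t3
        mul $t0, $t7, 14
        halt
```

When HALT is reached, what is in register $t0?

182

after li $t4, 11: $t4=11
after li $t3, 18: $t3=18
after li $t1, 38: $t1=38
after li $t0, 22: $t0=22
after li $t7, 0: $t7=0
after mul $t0, $t0, 8: $t0=22*8=176
after xor $t7, $t4, 6: $t7=11^6=13
after or $t1, $t4, $t4: $t1=11|11=11
after neg $t3: $t3=-(18)=-18
after mul $t0, $t7, 14: $t0=13*14=182
halt.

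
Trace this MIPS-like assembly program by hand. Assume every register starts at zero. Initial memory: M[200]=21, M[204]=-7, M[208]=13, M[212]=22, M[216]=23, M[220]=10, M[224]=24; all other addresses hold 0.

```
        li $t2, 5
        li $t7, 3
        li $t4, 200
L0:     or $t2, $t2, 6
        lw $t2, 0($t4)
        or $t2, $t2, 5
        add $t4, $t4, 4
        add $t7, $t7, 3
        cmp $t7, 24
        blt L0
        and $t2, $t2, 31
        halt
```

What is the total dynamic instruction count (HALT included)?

li $t2, 5 → $t2=5
li $t7, 3 → $t7=3
li $t4, 200 → $t4=200
or $t2, $t2, 6 → $t2=5|6=7
lw $t2, 0($t4) → $t2=M[200]=21
or $t2, $t2, 5 → $t2=21|5=21
add $t4, $t4, 4 → $t4=200+4=204
add $t7, $t7, 3 → $t7=3+3=6
cmp $t7, 24  (cmp 6,24)
blt L0: taken
or $t2, $t2, 6 → $t2=21|6=23
lw $t2, 0($t4) → $t2=M[204]=-7
or $t2, $t2, 5 → $t2=(-7)|5=-3
add $t4, $t4, 4 → $t4=204+4=208
add $t7, $t7, 3 → $t7=6+3=9
cmp $t7, 24  (cmp 9,24)
blt L0: taken
or $t2, $t2, 6 → $t2=(-3)|6=-1
lw $t2, 0($t4) → $t2=M[208]=13
or $t2, $t2, 5 → $t2=13|5=13
add $t4, $t4, 4 → $t4=208+4=212
add $t7, $t7, 3 → $t7=9+3=12
cmp $t7, 24  (cmp 12,24)
blt L0: taken
or $t2, $t2, 6 → $t2=13|6=15
lw $t2, 0($t4) → $t2=M[212]=22
or $t2, $t2, 5 → $t2=22|5=23
add $t4, $t4, 4 → $t4=212+4=216
add $t7, $t7, 3 → $t7=12+3=15
cmp $t7, 24  (cmp 15,24)
blt L0: taken
or $t2, $t2, 6 → $t2=23|6=23
lw $t2, 0($t4) → $t2=M[216]=23
or $t2, $t2, 5 → $t2=23|5=23
add $t4, $t4, 4 → $t4=216+4=220
add $t7, $t7, 3 → $t7=15+3=18
cmp $t7, 24  (cmp 18,24)
blt L0: taken
or $t2, $t2, 6 → $t2=23|6=23
lw $t2, 0($t4) → $t2=M[220]=10
or $t2, $t2, 5 → $t2=10|5=15
add $t4, $t4, 4 → $t4=220+4=224
add $t7, $t7, 3 → $t7=18+3=21
cmp $t7, 24  (cmp 21,24)
blt L0: taken
or $t2, $t2, 6 → $t2=15|6=15
lw $t2, 0($t4) → $t2=M[224]=24
or $t2, $t2, 5 → $t2=24|5=29
add $t4, $t4, 4 → $t4=224+4=228
add $t7, $t7, 3 → $t7=21+3=24
cmp $t7, 24  (cmp 24,24)
blt L0: not taken
and $t2, $t2, 31 → $t2=29&31=29
halt.
Total executed instructions: 54.

54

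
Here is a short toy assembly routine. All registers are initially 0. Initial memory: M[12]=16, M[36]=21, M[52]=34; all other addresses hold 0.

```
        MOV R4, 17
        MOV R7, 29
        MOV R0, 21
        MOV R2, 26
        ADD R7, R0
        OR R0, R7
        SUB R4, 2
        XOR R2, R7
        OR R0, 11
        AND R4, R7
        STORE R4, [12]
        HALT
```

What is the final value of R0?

63

after MOV R4, 17: R4=17
after MOV R7, 29: R7=29
after MOV R0, 21: R0=21
after MOV R2, 26: R2=26
after ADD R7, R0: R7=29+21=50
after OR R0, R7: R0=21|50=55
after SUB R4, 2: R4=17-2=15
after XOR R2, R7: R2=26^50=40
after OR R0, 11: R0=55|11=63
after AND R4, R7: R4=15&50=2
STORE R4, [12] → M[12]=2
halt.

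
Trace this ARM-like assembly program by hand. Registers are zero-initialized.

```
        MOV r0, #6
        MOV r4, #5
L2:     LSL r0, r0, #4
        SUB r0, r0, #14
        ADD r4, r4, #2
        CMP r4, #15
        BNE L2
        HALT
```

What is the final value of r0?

5312786

r0=6
r4=5
r0=6<<4=96
r0=96-14=82
r4=5+2=7
CMP r4, #15  (cmp 7,15)
BNE L2: taken
r0=82<<4=1312
r0=1312-14=1298
r4=7+2=9
CMP r4, #15  (cmp 9,15)
BNE L2: taken
r0=1298<<4=20768
r0=20768-14=20754
r4=9+2=11
CMP r4, #15  (cmp 11,15)
BNE L2: taken
r0=20754<<4=332064
r0=332064-14=332050
r4=11+2=13
CMP r4, #15  (cmp 13,15)
BNE L2: taken
r0=332050<<4=5312800
r0=5312800-14=5312786
r4=13+2=15
CMP r4, #15  (cmp 15,15)
BNE L2: not taken
halt.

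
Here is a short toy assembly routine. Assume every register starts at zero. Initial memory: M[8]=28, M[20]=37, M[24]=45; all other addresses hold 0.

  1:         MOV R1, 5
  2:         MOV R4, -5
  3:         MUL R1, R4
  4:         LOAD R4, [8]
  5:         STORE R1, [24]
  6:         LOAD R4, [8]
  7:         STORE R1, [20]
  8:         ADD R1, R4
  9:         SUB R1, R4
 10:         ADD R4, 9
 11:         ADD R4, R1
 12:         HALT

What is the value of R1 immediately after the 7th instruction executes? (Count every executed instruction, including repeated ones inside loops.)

MOV R1, 5 → R1=5
MOV R4, -5 → R4=-5
MUL R1, R4 → R1=5*(-5)=-25
LOAD R4, [8] → R4=M[8]=28
STORE R1, [24] → M[24]=-25
LOAD R4, [8] → R4=M[8]=28
STORE R1, [20] → M[20]=-25
After step 7: R1 = -25.

-25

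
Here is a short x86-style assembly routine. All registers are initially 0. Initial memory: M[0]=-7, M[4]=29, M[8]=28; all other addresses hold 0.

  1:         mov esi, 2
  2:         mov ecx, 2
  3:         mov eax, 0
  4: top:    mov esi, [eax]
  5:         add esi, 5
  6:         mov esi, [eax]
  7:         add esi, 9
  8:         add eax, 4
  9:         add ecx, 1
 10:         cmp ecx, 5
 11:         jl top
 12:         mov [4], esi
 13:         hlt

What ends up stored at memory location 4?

37

mov esi, 2 → esi=2
mov ecx, 2 → ecx=2
mov eax, 0 → eax=0
mov esi, [eax] → esi=M[0]=-7
add esi, 5 → esi=(-7)+5=-2
mov esi, [eax] → esi=M[0]=-7
add esi, 9 → esi=(-7)+9=2
add eax, 4 → eax=0+4=4
add ecx, 1 → ecx=2+1=3
cmp ecx, 5  (cmp 3,5)
jl top: taken
mov esi, [eax] → esi=M[4]=29
add esi, 5 → esi=29+5=34
mov esi, [eax] → esi=M[4]=29
add esi, 9 → esi=29+9=38
add eax, 4 → eax=4+4=8
add ecx, 1 → ecx=3+1=4
cmp ecx, 5  (cmp 4,5)
jl top: taken
mov esi, [eax] → esi=M[8]=28
add esi, 5 → esi=28+5=33
mov esi, [eax] → esi=M[8]=28
add esi, 9 → esi=28+9=37
add eax, 4 → eax=8+4=12
add ecx, 1 → ecx=4+1=5
cmp ecx, 5  (cmp 5,5)
jl top: not taken
mov [4], esi → M[4]=37
halt.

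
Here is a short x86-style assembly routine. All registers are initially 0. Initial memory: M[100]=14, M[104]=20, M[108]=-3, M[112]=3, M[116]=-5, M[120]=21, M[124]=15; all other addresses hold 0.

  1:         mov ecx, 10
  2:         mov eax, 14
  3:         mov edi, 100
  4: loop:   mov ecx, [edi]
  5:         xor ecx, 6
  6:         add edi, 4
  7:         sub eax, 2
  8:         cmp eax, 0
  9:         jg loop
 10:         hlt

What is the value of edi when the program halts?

mov ecx, 10 → ecx=10
mov eax, 14 → eax=14
mov edi, 100 → edi=100
mov ecx, [edi] → ecx=M[100]=14
xor ecx, 6 → ecx=14^6=8
add edi, 4 → edi=100+4=104
sub eax, 2 → eax=14-2=12
cmp eax, 0  (cmp 12,0)
jg loop: taken
mov ecx, [edi] → ecx=M[104]=20
xor ecx, 6 → ecx=20^6=18
add edi, 4 → edi=104+4=108
sub eax, 2 → eax=12-2=10
cmp eax, 0  (cmp 10,0)
jg loop: taken
mov ecx, [edi] → ecx=M[108]=-3
xor ecx, 6 → ecx=(-3)^6=-5
add edi, 4 → edi=108+4=112
sub eax, 2 → eax=10-2=8
cmp eax, 0  (cmp 8,0)
jg loop: taken
mov ecx, [edi] → ecx=M[112]=3
xor ecx, 6 → ecx=3^6=5
add edi, 4 → edi=112+4=116
sub eax, 2 → eax=8-2=6
cmp eax, 0  (cmp 6,0)
jg loop: taken
mov ecx, [edi] → ecx=M[116]=-5
xor ecx, 6 → ecx=(-5)^6=-3
add edi, 4 → edi=116+4=120
sub eax, 2 → eax=6-2=4
cmp eax, 0  (cmp 4,0)
jg loop: taken
mov ecx, [edi] → ecx=M[120]=21
xor ecx, 6 → ecx=21^6=19
add edi, 4 → edi=120+4=124
sub eax, 2 → eax=4-2=2
cmp eax, 0  (cmp 2,0)
jg loop: taken
mov ecx, [edi] → ecx=M[124]=15
xor ecx, 6 → ecx=15^6=9
add edi, 4 → edi=124+4=128
sub eax, 2 → eax=2-2=0
cmp eax, 0  (cmp 0,0)
jg loop: not taken
halt.

128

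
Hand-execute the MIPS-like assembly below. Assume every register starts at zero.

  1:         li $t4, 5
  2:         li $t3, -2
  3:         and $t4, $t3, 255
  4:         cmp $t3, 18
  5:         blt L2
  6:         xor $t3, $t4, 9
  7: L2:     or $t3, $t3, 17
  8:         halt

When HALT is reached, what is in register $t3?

-1

li $t4, 5 → $t4=5
li $t3, -2 → $t3=-2
and $t4, $t3, 255 → $t4=(-2)&255=254
cmp $t3, 18  (cmp -2,18)
blt L2: taken
or $t3, $t3, 17 → $t3=(-2)|17=-1
halt.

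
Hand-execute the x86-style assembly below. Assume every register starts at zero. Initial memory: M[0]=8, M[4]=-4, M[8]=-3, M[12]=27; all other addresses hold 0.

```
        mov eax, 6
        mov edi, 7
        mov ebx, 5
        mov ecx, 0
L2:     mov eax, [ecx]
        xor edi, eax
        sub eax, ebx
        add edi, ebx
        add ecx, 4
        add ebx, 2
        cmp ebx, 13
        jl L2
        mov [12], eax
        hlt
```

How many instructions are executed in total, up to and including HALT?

38

eax=6
edi=7
ebx=5
ecx=0
eax=M[0]=8
edi=7^8=15
eax=8-5=3
edi=15+5=20
ecx=0+4=4
ebx=5+2=7
cmp ebx, 13  (cmp 7,13)
jl L2: taken
eax=M[4]=-4
edi=20^(-4)=-24
eax=(-4)-7=-11
edi=(-24)+7=-17
ecx=4+4=8
ebx=7+2=9
cmp ebx, 13  (cmp 9,13)
jl L2: taken
eax=M[8]=-3
edi=(-17)^(-3)=18
eax=(-3)-9=-12
edi=18+9=27
ecx=8+4=12
ebx=9+2=11
cmp ebx, 13  (cmp 11,13)
jl L2: taken
eax=M[12]=27
edi=27^27=0
eax=27-11=16
edi=0+11=11
ecx=12+4=16
ebx=11+2=13
cmp ebx, 13  (cmp 13,13)
jl L2: not taken
mov [12], eax → M[12]=16
halt.
Total executed instructions: 38.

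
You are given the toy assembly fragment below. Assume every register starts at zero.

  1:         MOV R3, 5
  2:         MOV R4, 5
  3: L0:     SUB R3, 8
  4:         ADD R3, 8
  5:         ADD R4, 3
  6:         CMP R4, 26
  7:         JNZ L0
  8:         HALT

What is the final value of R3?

after MOV R3, 5: R3=5
after MOV R4, 5: R4=5
after SUB R3, 8: R3=5-8=-3
after ADD R3, 8: R3=(-3)+8=5
after ADD R4, 3: R4=5+3=8
CMP R4, 26  (cmp 8,26)
JNZ L0: taken
after SUB R3, 8: R3=5-8=-3
after ADD R3, 8: R3=(-3)+8=5
after ADD R4, 3: R4=8+3=11
CMP R4, 26  (cmp 11,26)
JNZ L0: taken
after SUB R3, 8: R3=5-8=-3
after ADD R3, 8: R3=(-3)+8=5
after ADD R4, 3: R4=11+3=14
CMP R4, 26  (cmp 14,26)
JNZ L0: taken
after SUB R3, 8: R3=5-8=-3
after ADD R3, 8: R3=(-3)+8=5
after ADD R4, 3: R4=14+3=17
CMP R4, 26  (cmp 17,26)
JNZ L0: taken
after SUB R3, 8: R3=5-8=-3
after ADD R3, 8: R3=(-3)+8=5
after ADD R4, 3: R4=17+3=20
CMP R4, 26  (cmp 20,26)
JNZ L0: taken
after SUB R3, 8: R3=5-8=-3
after ADD R3, 8: R3=(-3)+8=5
after ADD R4, 3: R4=20+3=23
CMP R4, 26  (cmp 23,26)
JNZ L0: taken
after SUB R3, 8: R3=5-8=-3
after ADD R3, 8: R3=(-3)+8=5
after ADD R4, 3: R4=23+3=26
CMP R4, 26  (cmp 26,26)
JNZ L0: not taken
halt.

5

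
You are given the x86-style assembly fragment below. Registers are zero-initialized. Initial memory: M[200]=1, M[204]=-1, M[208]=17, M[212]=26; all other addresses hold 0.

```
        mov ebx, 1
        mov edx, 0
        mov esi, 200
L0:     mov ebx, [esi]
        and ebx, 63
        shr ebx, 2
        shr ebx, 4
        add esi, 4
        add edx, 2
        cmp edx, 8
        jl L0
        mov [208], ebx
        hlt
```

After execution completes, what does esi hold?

216

after mov ebx, 1: ebx=1
after mov edx, 0: edx=0
after mov esi, 200: esi=200
after mov ebx, [esi]: ebx=M[200]=1
after and ebx, 63: ebx=1&63=1
after shr ebx, 2: ebx=1>>2=0
after shr ebx, 4: ebx=0>>4=0
after add esi, 4: esi=200+4=204
after add edx, 2: edx=0+2=2
cmp edx, 8  (cmp 2,8)
jl L0: taken
after mov ebx, [esi]: ebx=M[204]=-1
after and ebx, 63: ebx=(-1)&63=63
after shr ebx, 2: ebx=63>>2=15
after shr ebx, 4: ebx=15>>4=0
after add esi, 4: esi=204+4=208
after add edx, 2: edx=2+2=4
cmp edx, 8  (cmp 4,8)
jl L0: taken
after mov ebx, [esi]: ebx=M[208]=17
after and ebx, 63: ebx=17&63=17
after shr ebx, 2: ebx=17>>2=4
after shr ebx, 4: ebx=4>>4=0
after add esi, 4: esi=208+4=212
after add edx, 2: edx=4+2=6
cmp edx, 8  (cmp 6,8)
jl L0: taken
after mov ebx, [esi]: ebx=M[212]=26
after and ebx, 63: ebx=26&63=26
after shr ebx, 2: ebx=26>>2=6
after shr ebx, 4: ebx=6>>4=0
after add esi, 4: esi=212+4=216
after add edx, 2: edx=6+2=8
cmp edx, 8  (cmp 8,8)
jl L0: not taken
mov [208], ebx → M[208]=0
halt.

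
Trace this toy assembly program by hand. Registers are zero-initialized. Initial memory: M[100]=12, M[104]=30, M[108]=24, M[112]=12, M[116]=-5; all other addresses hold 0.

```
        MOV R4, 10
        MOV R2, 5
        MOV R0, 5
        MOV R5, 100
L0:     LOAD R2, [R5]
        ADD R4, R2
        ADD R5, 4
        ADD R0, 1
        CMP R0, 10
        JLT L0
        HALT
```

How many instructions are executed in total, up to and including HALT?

35

R4=10
R2=5
R0=5
R5=100
R2=M[100]=12
R4=10+12=22
R5=100+4=104
R0=5+1=6
CMP R0, 10  (cmp 6,10)
JLT L0: taken
R2=M[104]=30
R4=22+30=52
R5=104+4=108
R0=6+1=7
CMP R0, 10  (cmp 7,10)
JLT L0: taken
R2=M[108]=24
R4=52+24=76
R5=108+4=112
R0=7+1=8
CMP R0, 10  (cmp 8,10)
JLT L0: taken
R2=M[112]=12
R4=76+12=88
R5=112+4=116
R0=8+1=9
CMP R0, 10  (cmp 9,10)
JLT L0: taken
R2=M[116]=-5
R4=88+(-5)=83
R5=116+4=120
R0=9+1=10
CMP R0, 10  (cmp 10,10)
JLT L0: not taken
halt.
Total executed instructions: 35.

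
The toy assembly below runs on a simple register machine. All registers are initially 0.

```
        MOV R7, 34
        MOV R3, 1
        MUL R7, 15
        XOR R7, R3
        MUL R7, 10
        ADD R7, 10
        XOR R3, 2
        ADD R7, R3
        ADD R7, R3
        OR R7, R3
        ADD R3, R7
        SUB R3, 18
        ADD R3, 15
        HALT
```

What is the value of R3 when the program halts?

5127

after MOV R7, 34: R7=34
after MOV R3, 1: R3=1
after MUL R7, 15: R7=34*15=510
after XOR R7, R3: R7=510^1=511
after MUL R7, 10: R7=511*10=5110
after ADD R7, 10: R7=5110+10=5120
after XOR R3, 2: R3=1^2=3
after ADD R7, R3: R7=5120+3=5123
after ADD R7, R3: R7=5123+3=5126
after OR R7, R3: R7=5126|3=5127
after ADD R3, R7: R3=3+5127=5130
after SUB R3, 18: R3=5130-18=5112
after ADD R3, 15: R3=5112+15=5127
halt.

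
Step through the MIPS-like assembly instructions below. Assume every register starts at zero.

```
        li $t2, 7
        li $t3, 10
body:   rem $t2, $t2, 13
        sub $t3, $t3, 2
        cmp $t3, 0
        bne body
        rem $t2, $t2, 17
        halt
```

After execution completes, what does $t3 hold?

0

after li $t2, 7: $t2=7
after li $t3, 10: $t3=10
after rem $t2, $t2, 13: $t2=7%13=7
after sub $t3, $t3, 2: $t3=10-2=8
cmp $t3, 0  (cmp 8,0)
bne body: taken
after rem $t2, $t2, 13: $t2=7%13=7
after sub $t3, $t3, 2: $t3=8-2=6
cmp $t3, 0  (cmp 6,0)
bne body: taken
after rem $t2, $t2, 13: $t2=7%13=7
after sub $t3, $t3, 2: $t3=6-2=4
cmp $t3, 0  (cmp 4,0)
bne body: taken
after rem $t2, $t2, 13: $t2=7%13=7
after sub $t3, $t3, 2: $t3=4-2=2
cmp $t3, 0  (cmp 2,0)
bne body: taken
after rem $t2, $t2, 13: $t2=7%13=7
after sub $t3, $t3, 2: $t3=2-2=0
cmp $t3, 0  (cmp 0,0)
bne body: not taken
after rem $t2, $t2, 17: $t2=7%17=7
halt.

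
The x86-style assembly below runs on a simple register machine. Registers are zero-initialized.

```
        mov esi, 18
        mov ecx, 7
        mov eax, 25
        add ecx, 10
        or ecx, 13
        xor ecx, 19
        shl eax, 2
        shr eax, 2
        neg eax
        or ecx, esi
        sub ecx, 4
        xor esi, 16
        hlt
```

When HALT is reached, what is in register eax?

esi=18
ecx=7
eax=25
ecx=7+10=17
ecx=17|13=29
ecx=29^19=14
eax=25<<2=100
eax=100>>2=25
eax=-(25)=-25
ecx=14|18=30
ecx=30-4=26
esi=18^16=2
halt.

-25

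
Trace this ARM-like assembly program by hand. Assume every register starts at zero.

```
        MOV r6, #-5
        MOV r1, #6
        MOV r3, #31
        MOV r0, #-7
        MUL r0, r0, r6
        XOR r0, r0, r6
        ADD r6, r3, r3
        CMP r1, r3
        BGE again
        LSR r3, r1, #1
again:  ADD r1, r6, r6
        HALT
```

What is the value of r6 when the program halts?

MOV r6, #-5 → r6=-5
MOV r1, #6 → r1=6
MOV r3, #31 → r3=31
MOV r0, #-7 → r0=-7
MUL r0, r0, r6 → r0=(-7)*(-5)=35
XOR r0, r0, r6 → r0=35^(-5)=-40
ADD r6, r3, r3 → r6=31+31=62
CMP r1, r3  (cmp 6,31)
BGE again: not taken
LSR r3, r1, #1 → r3=6>>1=3
ADD r1, r6, r6 → r1=62+62=124
halt.

62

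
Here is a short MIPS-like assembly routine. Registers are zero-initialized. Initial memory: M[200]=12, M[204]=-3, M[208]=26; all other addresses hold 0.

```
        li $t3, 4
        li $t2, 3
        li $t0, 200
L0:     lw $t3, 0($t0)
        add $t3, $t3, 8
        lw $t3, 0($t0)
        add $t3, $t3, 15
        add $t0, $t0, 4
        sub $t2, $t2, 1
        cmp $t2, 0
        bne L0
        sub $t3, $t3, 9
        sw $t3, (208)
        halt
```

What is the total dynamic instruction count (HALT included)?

li $t3, 4 → $t3=4
li $t2, 3 → $t2=3
li $t0, 200 → $t0=200
lw $t3, 0($t0) → $t3=M[200]=12
add $t3, $t3, 8 → $t3=12+8=20
lw $t3, 0($t0) → $t3=M[200]=12
add $t3, $t3, 15 → $t3=12+15=27
add $t0, $t0, 4 → $t0=200+4=204
sub $t2, $t2, 1 → $t2=3-1=2
cmp $t2, 0  (cmp 2,0)
bne L0: taken
lw $t3, 0($t0) → $t3=M[204]=-3
add $t3, $t3, 8 → $t3=(-3)+8=5
lw $t3, 0($t0) → $t3=M[204]=-3
add $t3, $t3, 15 → $t3=(-3)+15=12
add $t0, $t0, 4 → $t0=204+4=208
sub $t2, $t2, 1 → $t2=2-1=1
cmp $t2, 0  (cmp 1,0)
bne L0: taken
lw $t3, 0($t0) → $t3=M[208]=26
add $t3, $t3, 8 → $t3=26+8=34
lw $t3, 0($t0) → $t3=M[208]=26
add $t3, $t3, 15 → $t3=26+15=41
add $t0, $t0, 4 → $t0=208+4=212
sub $t2, $t2, 1 → $t2=1-1=0
cmp $t2, 0  (cmp 0,0)
bne L0: not taken
sub $t3, $t3, 9 → $t3=41-9=32
sw $t3, (208) → M[208]=32
halt.
Total executed instructions: 30.

30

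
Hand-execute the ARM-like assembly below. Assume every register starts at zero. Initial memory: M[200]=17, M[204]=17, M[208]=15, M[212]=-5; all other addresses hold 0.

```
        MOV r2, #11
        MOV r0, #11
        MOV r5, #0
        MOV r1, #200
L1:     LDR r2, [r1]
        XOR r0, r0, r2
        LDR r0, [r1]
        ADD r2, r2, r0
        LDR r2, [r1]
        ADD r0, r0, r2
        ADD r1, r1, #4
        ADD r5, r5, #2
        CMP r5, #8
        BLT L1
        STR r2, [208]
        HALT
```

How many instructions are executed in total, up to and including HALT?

46

MOV r2, #11 → r2=11
MOV r0, #11 → r0=11
MOV r5, #0 → r5=0
MOV r1, #200 → r1=200
LDR r2, [r1] → r2=M[200]=17
XOR r0, r0, r2 → r0=11^17=26
LDR r0, [r1] → r0=M[200]=17
ADD r2, r2, r0 → r2=17+17=34
LDR r2, [r1] → r2=M[200]=17
ADD r0, r0, r2 → r0=17+17=34
ADD r1, r1, #4 → r1=200+4=204
ADD r5, r5, #2 → r5=0+2=2
CMP r5, #8  (cmp 2,8)
BLT L1: taken
LDR r2, [r1] → r2=M[204]=17
XOR r0, r0, r2 → r0=34^17=51
LDR r0, [r1] → r0=M[204]=17
ADD r2, r2, r0 → r2=17+17=34
LDR r2, [r1] → r2=M[204]=17
ADD r0, r0, r2 → r0=17+17=34
ADD r1, r1, #4 → r1=204+4=208
ADD r5, r5, #2 → r5=2+2=4
CMP r5, #8  (cmp 4,8)
BLT L1: taken
LDR r2, [r1] → r2=M[208]=15
XOR r0, r0, r2 → r0=34^15=45
LDR r0, [r1] → r0=M[208]=15
ADD r2, r2, r0 → r2=15+15=30
LDR r2, [r1] → r2=M[208]=15
ADD r0, r0, r2 → r0=15+15=30
ADD r1, r1, #4 → r1=208+4=212
ADD r5, r5, #2 → r5=4+2=6
CMP r5, #8  (cmp 6,8)
BLT L1: taken
LDR r2, [r1] → r2=M[212]=-5
XOR r0, r0, r2 → r0=30^(-5)=-27
LDR r0, [r1] → r0=M[212]=-5
ADD r2, r2, r0 → r2=(-5)+(-5)=-10
LDR r2, [r1] → r2=M[212]=-5
ADD r0, r0, r2 → r0=(-5)+(-5)=-10
ADD r1, r1, #4 → r1=212+4=216
ADD r5, r5, #2 → r5=6+2=8
CMP r5, #8  (cmp 8,8)
BLT L1: not taken
STR r2, [208] → M[208]=-5
halt.
Total executed instructions: 46.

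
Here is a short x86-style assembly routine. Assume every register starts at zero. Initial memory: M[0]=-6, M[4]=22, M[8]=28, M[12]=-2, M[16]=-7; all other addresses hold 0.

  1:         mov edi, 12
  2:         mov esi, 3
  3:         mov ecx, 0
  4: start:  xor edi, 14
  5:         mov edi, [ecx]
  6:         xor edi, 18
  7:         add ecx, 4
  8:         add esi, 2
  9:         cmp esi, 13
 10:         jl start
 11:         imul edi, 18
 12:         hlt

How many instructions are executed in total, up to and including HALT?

mov edi, 12 → edi=12
mov esi, 3 → esi=3
mov ecx, 0 → ecx=0
xor edi, 14 → edi=12^14=2
mov edi, [ecx] → edi=M[0]=-6
xor edi, 18 → edi=(-6)^18=-24
add ecx, 4 → ecx=0+4=4
add esi, 2 → esi=3+2=5
cmp esi, 13  (cmp 5,13)
jl start: taken
xor edi, 14 → edi=(-24)^14=-26
mov edi, [ecx] → edi=M[4]=22
xor edi, 18 → edi=22^18=4
add ecx, 4 → ecx=4+4=8
add esi, 2 → esi=5+2=7
cmp esi, 13  (cmp 7,13)
jl start: taken
xor edi, 14 → edi=4^14=10
mov edi, [ecx] → edi=M[8]=28
xor edi, 18 → edi=28^18=14
add ecx, 4 → ecx=8+4=12
add esi, 2 → esi=7+2=9
cmp esi, 13  (cmp 9,13)
jl start: taken
xor edi, 14 → edi=14^14=0
mov edi, [ecx] → edi=M[12]=-2
xor edi, 18 → edi=(-2)^18=-20
add ecx, 4 → ecx=12+4=16
add esi, 2 → esi=9+2=11
cmp esi, 13  (cmp 11,13)
jl start: taken
xor edi, 14 → edi=(-20)^14=-30
mov edi, [ecx] → edi=M[16]=-7
xor edi, 18 → edi=(-7)^18=-21
add ecx, 4 → ecx=16+4=20
add esi, 2 → esi=11+2=13
cmp esi, 13  (cmp 13,13)
jl start: not taken
imul edi, 18 → edi=(-21)*18=-378
halt.
Total executed instructions: 40.

40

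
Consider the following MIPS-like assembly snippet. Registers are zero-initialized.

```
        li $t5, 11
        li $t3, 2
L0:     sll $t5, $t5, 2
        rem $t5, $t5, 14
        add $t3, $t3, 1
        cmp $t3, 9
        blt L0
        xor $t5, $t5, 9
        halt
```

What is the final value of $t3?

after li $t5, 11: $t5=11
after li $t3, 2: $t3=2
after sll $t5, $t5, 2: $t5=11<<2=44
after rem $t5, $t5, 14: $t5=44%14=2
after add $t3, $t3, 1: $t3=2+1=3
cmp $t3, 9  (cmp 3,9)
blt L0: taken
after sll $t5, $t5, 2: $t5=2<<2=8
after rem $t5, $t5, 14: $t5=8%14=8
after add $t3, $t3, 1: $t3=3+1=4
cmp $t3, 9  (cmp 4,9)
blt L0: taken
after sll $t5, $t5, 2: $t5=8<<2=32
after rem $t5, $t5, 14: $t5=32%14=4
after add $t3, $t3, 1: $t3=4+1=5
cmp $t3, 9  (cmp 5,9)
blt L0: taken
after sll $t5, $t5, 2: $t5=4<<2=16
after rem $t5, $t5, 14: $t5=16%14=2
after add $t3, $t3, 1: $t3=5+1=6
cmp $t3, 9  (cmp 6,9)
blt L0: taken
after sll $t5, $t5, 2: $t5=2<<2=8
after rem $t5, $t5, 14: $t5=8%14=8
after add $t3, $t3, 1: $t3=6+1=7
cmp $t3, 9  (cmp 7,9)
blt L0: taken
after sll $t5, $t5, 2: $t5=8<<2=32
after rem $t5, $t5, 14: $t5=32%14=4
after add $t3, $t3, 1: $t3=7+1=8
cmp $t3, 9  (cmp 8,9)
blt L0: taken
after sll $t5, $t5, 2: $t5=4<<2=16
after rem $t5, $t5, 14: $t5=16%14=2
after add $t3, $t3, 1: $t3=8+1=9
cmp $t3, 9  (cmp 9,9)
blt L0: not taken
after xor $t5, $t5, 9: $t5=2^9=11
halt.

9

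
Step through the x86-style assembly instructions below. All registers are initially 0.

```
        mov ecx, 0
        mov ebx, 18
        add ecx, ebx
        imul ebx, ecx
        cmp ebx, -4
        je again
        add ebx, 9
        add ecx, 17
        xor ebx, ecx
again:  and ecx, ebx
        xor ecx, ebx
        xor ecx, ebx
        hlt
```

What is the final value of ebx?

ecx=0
ebx=18
ecx=0+18=18
ebx=18*18=324
cmp ebx, -4  (cmp 324,-4)
je again: not taken
ebx=324+9=333
ecx=18+17=35
ebx=333^35=366
ecx=35&366=34
ecx=34^366=332
ecx=332^366=34
halt.

366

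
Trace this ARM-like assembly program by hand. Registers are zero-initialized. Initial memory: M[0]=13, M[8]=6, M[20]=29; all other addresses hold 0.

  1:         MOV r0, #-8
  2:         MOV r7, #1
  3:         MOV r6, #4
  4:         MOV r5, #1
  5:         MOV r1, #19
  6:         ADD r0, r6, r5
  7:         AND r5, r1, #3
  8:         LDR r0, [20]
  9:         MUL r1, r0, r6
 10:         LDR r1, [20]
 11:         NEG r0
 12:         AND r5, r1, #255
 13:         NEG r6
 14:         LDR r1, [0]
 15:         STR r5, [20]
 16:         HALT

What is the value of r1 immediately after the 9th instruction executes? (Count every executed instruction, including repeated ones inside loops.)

116

after MOV r0, #-8: r0=-8
after MOV r7, #1: r7=1
after MOV r6, #4: r6=4
after MOV r5, #1: r5=1
after MOV r1, #19: r1=19
after ADD r0, r6, r5: r0=4+1=5
after AND r5, r1, #3: r5=19&3=3
after LDR r0, [20]: r0=M[20]=29
after MUL r1, r0, r6: r1=29*4=116
After step 9: r1 = 116.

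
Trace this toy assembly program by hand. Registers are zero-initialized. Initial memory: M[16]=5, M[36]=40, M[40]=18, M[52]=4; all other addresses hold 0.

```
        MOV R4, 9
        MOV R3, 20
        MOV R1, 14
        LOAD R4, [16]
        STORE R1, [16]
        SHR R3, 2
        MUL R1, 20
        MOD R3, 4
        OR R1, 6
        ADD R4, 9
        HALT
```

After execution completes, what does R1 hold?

286

R4=9
R3=20
R1=14
R4=M[16]=5
STORE R1, [16] → M[16]=14
R3=20>>2=5
R1=14*20=280
R3=5%4=1
R1=280|6=286
R4=5+9=14
halt.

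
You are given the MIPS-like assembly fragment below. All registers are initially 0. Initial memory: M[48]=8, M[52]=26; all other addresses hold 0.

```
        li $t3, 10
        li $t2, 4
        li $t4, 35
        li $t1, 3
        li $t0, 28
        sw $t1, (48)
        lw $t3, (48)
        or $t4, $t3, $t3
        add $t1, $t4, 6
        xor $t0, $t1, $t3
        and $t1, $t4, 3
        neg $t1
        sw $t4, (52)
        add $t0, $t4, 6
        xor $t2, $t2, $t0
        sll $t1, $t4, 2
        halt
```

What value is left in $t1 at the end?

12

li $t3, 10 → $t3=10
li $t2, 4 → $t2=4
li $t4, 35 → $t4=35
li $t1, 3 → $t1=3
li $t0, 28 → $t0=28
sw $t1, (48) → M[48]=3
lw $t3, (48) → $t3=M[48]=3
or $t4, $t3, $t3 → $t4=3|3=3
add $t1, $t4, 6 → $t1=3+6=9
xor $t0, $t1, $t3 → $t0=9^3=10
and $t1, $t4, 3 → $t1=3&3=3
neg $t1 → $t1=-(3)=-3
sw $t4, (52) → M[52]=3
add $t0, $t4, 6 → $t0=3+6=9
xor $t2, $t2, $t0 → $t2=4^9=13
sll $t1, $t4, 2 → $t1=3<<2=12
halt.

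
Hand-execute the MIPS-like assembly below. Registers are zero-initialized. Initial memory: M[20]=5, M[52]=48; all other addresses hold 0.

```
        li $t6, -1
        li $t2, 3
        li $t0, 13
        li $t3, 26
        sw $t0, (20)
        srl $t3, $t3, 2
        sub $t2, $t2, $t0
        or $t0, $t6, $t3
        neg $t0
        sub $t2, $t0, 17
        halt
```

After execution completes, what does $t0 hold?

li $t6, -1 → $t6=-1
li $t2, 3 → $t2=3
li $t0, 13 → $t0=13
li $t3, 26 → $t3=26
sw $t0, (20) → M[20]=13
srl $t3, $t3, 2 → $t3=26>>2=6
sub $t2, $t2, $t0 → $t2=3-13=-10
or $t0, $t6, $t3 → $t0=(-1)|6=-1
neg $t0 → $t0=-(-1)=1
sub $t2, $t0, 17 → $t2=1-17=-16
halt.

1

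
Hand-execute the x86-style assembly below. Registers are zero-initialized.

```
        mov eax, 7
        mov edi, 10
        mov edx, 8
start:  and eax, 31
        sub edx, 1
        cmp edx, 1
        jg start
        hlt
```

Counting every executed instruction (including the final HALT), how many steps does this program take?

after mov eax, 7: eax=7
after mov edi, 10: edi=10
after mov edx, 8: edx=8
after and eax, 31: eax=7&31=7
after sub edx, 1: edx=8-1=7
cmp edx, 1  (cmp 7,1)
jg start: taken
after and eax, 31: eax=7&31=7
after sub edx, 1: edx=7-1=6
cmp edx, 1  (cmp 6,1)
jg start: taken
after and eax, 31: eax=7&31=7
after sub edx, 1: edx=6-1=5
cmp edx, 1  (cmp 5,1)
jg start: taken
after and eax, 31: eax=7&31=7
after sub edx, 1: edx=5-1=4
cmp edx, 1  (cmp 4,1)
jg start: taken
after and eax, 31: eax=7&31=7
after sub edx, 1: edx=4-1=3
cmp edx, 1  (cmp 3,1)
jg start: taken
after and eax, 31: eax=7&31=7
after sub edx, 1: edx=3-1=2
cmp edx, 1  (cmp 2,1)
jg start: taken
after and eax, 31: eax=7&31=7
after sub edx, 1: edx=2-1=1
cmp edx, 1  (cmp 1,1)
jg start: not taken
halt.
Total executed instructions: 32.

32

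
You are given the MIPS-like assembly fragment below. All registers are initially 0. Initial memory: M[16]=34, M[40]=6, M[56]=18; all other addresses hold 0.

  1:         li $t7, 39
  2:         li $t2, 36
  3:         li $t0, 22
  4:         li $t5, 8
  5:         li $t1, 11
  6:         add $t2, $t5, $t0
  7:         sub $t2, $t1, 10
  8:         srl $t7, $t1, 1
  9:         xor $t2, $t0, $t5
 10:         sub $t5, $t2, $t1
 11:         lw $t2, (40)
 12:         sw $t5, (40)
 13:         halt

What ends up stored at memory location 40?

19

li $t7, 39 → $t7=39
li $t2, 36 → $t2=36
li $t0, 22 → $t0=22
li $t5, 8 → $t5=8
li $t1, 11 → $t1=11
add $t2, $t5, $t0 → $t2=8+22=30
sub $t2, $t1, 10 → $t2=11-10=1
srl $t7, $t1, 1 → $t7=11>>1=5
xor $t2, $t0, $t5 → $t2=22^8=30
sub $t5, $t2, $t1 → $t5=30-11=19
lw $t2, (40) → $t2=M[40]=6
sw $t5, (40) → M[40]=19
halt.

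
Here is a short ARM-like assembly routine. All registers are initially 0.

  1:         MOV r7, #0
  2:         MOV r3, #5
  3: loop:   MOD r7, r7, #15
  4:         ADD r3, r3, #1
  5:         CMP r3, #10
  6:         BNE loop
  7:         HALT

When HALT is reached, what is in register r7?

0

r7=0
r3=5
r7=0%15=0
r3=5+1=6
CMP r3, #10  (cmp 6,10)
BNE loop: taken
r7=0%15=0
r3=6+1=7
CMP r3, #10  (cmp 7,10)
BNE loop: taken
r7=0%15=0
r3=7+1=8
CMP r3, #10  (cmp 8,10)
BNE loop: taken
r7=0%15=0
r3=8+1=9
CMP r3, #10  (cmp 9,10)
BNE loop: taken
r7=0%15=0
r3=9+1=10
CMP r3, #10  (cmp 10,10)
BNE loop: not taken
halt.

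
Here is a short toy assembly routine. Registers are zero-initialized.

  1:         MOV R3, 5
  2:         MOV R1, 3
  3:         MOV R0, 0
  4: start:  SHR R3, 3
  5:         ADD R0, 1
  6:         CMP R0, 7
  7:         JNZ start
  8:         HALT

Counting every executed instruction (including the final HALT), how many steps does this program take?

MOV R3, 5 → R3=5
MOV R1, 3 → R1=3
MOV R0, 0 → R0=0
SHR R3, 3 → R3=5>>3=0
ADD R0, 1 → R0=0+1=1
CMP R0, 7  (cmp 1,7)
JNZ start: taken
SHR R3, 3 → R3=0>>3=0
ADD R0, 1 → R0=1+1=2
CMP R0, 7  (cmp 2,7)
JNZ start: taken
SHR R3, 3 → R3=0>>3=0
ADD R0, 1 → R0=2+1=3
CMP R0, 7  (cmp 3,7)
JNZ start: taken
SHR R3, 3 → R3=0>>3=0
ADD R0, 1 → R0=3+1=4
CMP R0, 7  (cmp 4,7)
JNZ start: taken
SHR R3, 3 → R3=0>>3=0
ADD R0, 1 → R0=4+1=5
CMP R0, 7  (cmp 5,7)
JNZ start: taken
SHR R3, 3 → R3=0>>3=0
ADD R0, 1 → R0=5+1=6
CMP R0, 7  (cmp 6,7)
JNZ start: taken
SHR R3, 3 → R3=0>>3=0
ADD R0, 1 → R0=6+1=7
CMP R0, 7  (cmp 7,7)
JNZ start: not taken
halt.
Total executed instructions: 32.

32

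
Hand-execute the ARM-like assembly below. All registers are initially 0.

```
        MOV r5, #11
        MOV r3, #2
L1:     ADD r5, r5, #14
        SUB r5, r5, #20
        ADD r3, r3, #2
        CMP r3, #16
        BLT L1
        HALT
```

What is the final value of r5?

r5=11
r3=2
r5=11+14=25
r5=25-20=5
r3=2+2=4
CMP r3, #16  (cmp 4,16)
BLT L1: taken
r5=5+14=19
r5=19-20=-1
r3=4+2=6
CMP r3, #16  (cmp 6,16)
BLT L1: taken
r5=(-1)+14=13
r5=13-20=-7
r3=6+2=8
CMP r3, #16  (cmp 8,16)
BLT L1: taken
r5=(-7)+14=7
r5=7-20=-13
r3=8+2=10
CMP r3, #16  (cmp 10,16)
BLT L1: taken
r5=(-13)+14=1
r5=1-20=-19
r3=10+2=12
CMP r3, #16  (cmp 12,16)
BLT L1: taken
r5=(-19)+14=-5
r5=(-5)-20=-25
r3=12+2=14
CMP r3, #16  (cmp 14,16)
BLT L1: taken
r5=(-25)+14=-11
r5=(-11)-20=-31
r3=14+2=16
CMP r3, #16  (cmp 16,16)
BLT L1: not taken
halt.

-31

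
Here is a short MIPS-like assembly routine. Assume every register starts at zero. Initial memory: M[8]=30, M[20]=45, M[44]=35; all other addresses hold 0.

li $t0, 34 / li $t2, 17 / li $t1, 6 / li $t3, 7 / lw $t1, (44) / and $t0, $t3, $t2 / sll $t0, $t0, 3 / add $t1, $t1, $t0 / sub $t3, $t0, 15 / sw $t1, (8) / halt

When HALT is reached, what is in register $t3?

-7

after li $t0, 34: $t0=34
after li $t2, 17: $t2=17
after li $t1, 6: $t1=6
after li $t3, 7: $t3=7
after lw $t1, (44): $t1=M[44]=35
after and $t0, $t3, $t2: $t0=7&17=1
after sll $t0, $t0, 3: $t0=1<<3=8
after add $t1, $t1, $t0: $t1=35+8=43
after sub $t3, $t0, 15: $t3=8-15=-7
sw $t1, (8) → M[8]=43
halt.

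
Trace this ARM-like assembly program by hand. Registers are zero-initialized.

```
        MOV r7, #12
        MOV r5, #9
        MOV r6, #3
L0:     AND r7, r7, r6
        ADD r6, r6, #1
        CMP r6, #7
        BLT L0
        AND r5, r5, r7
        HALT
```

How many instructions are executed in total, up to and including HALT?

21

after MOV r7, #12: r7=12
after MOV r5, #9: r5=9
after MOV r6, #3: r6=3
after AND r7, r7, r6: r7=12&3=0
after ADD r6, r6, #1: r6=3+1=4
CMP r6, #7  (cmp 4,7)
BLT L0: taken
after AND r7, r7, r6: r7=0&4=0
after ADD r6, r6, #1: r6=4+1=5
CMP r6, #7  (cmp 5,7)
BLT L0: taken
after AND r7, r7, r6: r7=0&5=0
after ADD r6, r6, #1: r6=5+1=6
CMP r6, #7  (cmp 6,7)
BLT L0: taken
after AND r7, r7, r6: r7=0&6=0
after ADD r6, r6, #1: r6=6+1=7
CMP r6, #7  (cmp 7,7)
BLT L0: not taken
after AND r5, r5, r7: r5=9&0=0
halt.
Total executed instructions: 21.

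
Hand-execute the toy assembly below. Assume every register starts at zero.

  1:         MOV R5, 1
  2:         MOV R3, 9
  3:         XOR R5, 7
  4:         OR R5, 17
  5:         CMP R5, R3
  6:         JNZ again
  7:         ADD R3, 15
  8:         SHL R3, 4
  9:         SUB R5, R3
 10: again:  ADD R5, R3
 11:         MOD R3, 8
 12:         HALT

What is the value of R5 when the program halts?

32

MOV R5, 1 → R5=1
MOV R3, 9 → R3=9
XOR R5, 7 → R5=1^7=6
OR R5, 17 → R5=6|17=23
CMP R5, R3  (cmp 23,9)
JNZ again: taken
ADD R5, R3 → R5=23+9=32
MOD R3, 8 → R3=9%8=1
halt.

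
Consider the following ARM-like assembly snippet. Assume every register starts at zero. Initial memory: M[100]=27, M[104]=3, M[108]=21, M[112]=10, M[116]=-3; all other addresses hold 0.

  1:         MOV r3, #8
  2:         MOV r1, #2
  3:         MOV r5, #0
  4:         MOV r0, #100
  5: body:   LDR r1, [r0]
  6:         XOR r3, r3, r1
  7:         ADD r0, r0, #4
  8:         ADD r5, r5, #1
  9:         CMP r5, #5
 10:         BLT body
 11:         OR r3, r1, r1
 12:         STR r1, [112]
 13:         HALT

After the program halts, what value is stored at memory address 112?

after MOV r3, #8: r3=8
after MOV r1, #2: r1=2
after MOV r5, #0: r5=0
after MOV r0, #100: r0=100
after LDR r1, [r0]: r1=M[100]=27
after XOR r3, r3, r1: r3=8^27=19
after ADD r0, r0, #4: r0=100+4=104
after ADD r5, r5, #1: r5=0+1=1
CMP r5, #5  (cmp 1,5)
BLT body: taken
after LDR r1, [r0]: r1=M[104]=3
after XOR r3, r3, r1: r3=19^3=16
after ADD r0, r0, #4: r0=104+4=108
after ADD r5, r5, #1: r5=1+1=2
CMP r5, #5  (cmp 2,5)
BLT body: taken
after LDR r1, [r0]: r1=M[108]=21
after XOR r3, r3, r1: r3=16^21=5
after ADD r0, r0, #4: r0=108+4=112
after ADD r5, r5, #1: r5=2+1=3
CMP r5, #5  (cmp 3,5)
BLT body: taken
after LDR r1, [r0]: r1=M[112]=10
after XOR r3, r3, r1: r3=5^10=15
after ADD r0, r0, #4: r0=112+4=116
after ADD r5, r5, #1: r5=3+1=4
CMP r5, #5  (cmp 4,5)
BLT body: taken
after LDR r1, [r0]: r1=M[116]=-3
after XOR r3, r3, r1: r3=15^(-3)=-14
after ADD r0, r0, #4: r0=116+4=120
after ADD r5, r5, #1: r5=4+1=5
CMP r5, #5  (cmp 5,5)
BLT body: not taken
after OR r3, r1, r1: r3=(-3)|(-3)=-3
STR r1, [112] → M[112]=-3
halt.

-3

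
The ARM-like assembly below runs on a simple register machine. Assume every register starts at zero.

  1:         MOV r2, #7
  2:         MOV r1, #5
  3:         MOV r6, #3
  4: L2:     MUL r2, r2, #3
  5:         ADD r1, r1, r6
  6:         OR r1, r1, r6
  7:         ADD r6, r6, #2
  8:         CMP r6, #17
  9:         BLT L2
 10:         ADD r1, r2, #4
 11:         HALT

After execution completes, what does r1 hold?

after MOV r2, #7: r2=7
after MOV r1, #5: r1=5
after MOV r6, #3: r6=3
after MUL r2, r2, #3: r2=7*3=21
after ADD r1, r1, r6: r1=5+3=8
after OR r1, r1, r6: r1=8|3=11
after ADD r6, r6, #2: r6=3+2=5
CMP r6, #17  (cmp 5,17)
BLT L2: taken
after MUL r2, r2, #3: r2=21*3=63
after ADD r1, r1, r6: r1=11+5=16
after OR r1, r1, r6: r1=16|5=21
after ADD r6, r6, #2: r6=5+2=7
CMP r6, #17  (cmp 7,17)
BLT L2: taken
after MUL r2, r2, #3: r2=63*3=189
after ADD r1, r1, r6: r1=21+7=28
after OR r1, r1, r6: r1=28|7=31
after ADD r6, r6, #2: r6=7+2=9
CMP r6, #17  (cmp 9,17)
BLT L2: taken
after MUL r2, r2, #3: r2=189*3=567
after ADD r1, r1, r6: r1=31+9=40
after OR r1, r1, r6: r1=40|9=41
after ADD r6, r6, #2: r6=9+2=11
CMP r6, #17  (cmp 11,17)
BLT L2: taken
after MUL r2, r2, #3: r2=567*3=1701
after ADD r1, r1, r6: r1=41+11=52
after OR r1, r1, r6: r1=52|11=63
after ADD r6, r6, #2: r6=11+2=13
CMP r6, #17  (cmp 13,17)
BLT L2: taken
after MUL r2, r2, #3: r2=1701*3=5103
after ADD r1, r1, r6: r1=63+13=76
after OR r1, r1, r6: r1=76|13=77
after ADD r6, r6, #2: r6=13+2=15
CMP r6, #17  (cmp 15,17)
BLT L2: taken
after MUL r2, r2, #3: r2=5103*3=15309
after ADD r1, r1, r6: r1=77+15=92
after OR r1, r1, r6: r1=92|15=95
after ADD r6, r6, #2: r6=15+2=17
CMP r6, #17  (cmp 17,17)
BLT L2: not taken
after ADD r1, r2, #4: r1=15309+4=15313
halt.

15313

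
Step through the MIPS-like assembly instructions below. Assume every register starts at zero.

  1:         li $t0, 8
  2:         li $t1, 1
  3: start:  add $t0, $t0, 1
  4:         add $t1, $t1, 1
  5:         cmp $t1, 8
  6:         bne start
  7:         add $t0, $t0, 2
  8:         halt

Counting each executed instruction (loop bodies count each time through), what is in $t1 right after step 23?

6

$t0=8
$t1=1
$t0=8+1=9
$t1=1+1=2
cmp $t1, 8  (cmp 2,8)
bne start: taken
$t0=9+1=10
$t1=2+1=3
cmp $t1, 8  (cmp 3,8)
bne start: taken
$t0=10+1=11
$t1=3+1=4
cmp $t1, 8  (cmp 4,8)
bne start: taken
$t0=11+1=12
$t1=4+1=5
cmp $t1, 8  (cmp 5,8)
bne start: taken
$t0=12+1=13
$t1=5+1=6
cmp $t1, 8  (cmp 6,8)
bne start: taken
$t0=13+1=14
After step 23: $t1 = 6.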